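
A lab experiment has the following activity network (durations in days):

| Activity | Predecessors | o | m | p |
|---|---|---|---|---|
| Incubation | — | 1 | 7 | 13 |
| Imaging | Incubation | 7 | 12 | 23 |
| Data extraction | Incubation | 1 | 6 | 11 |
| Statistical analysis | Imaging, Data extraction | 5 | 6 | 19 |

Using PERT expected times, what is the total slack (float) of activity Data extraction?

te_Incubation = (1 + 4·7 + 13)/6 = 42/6 = 7
te_Imaging = (7 + 4·12 + 23)/6 = 78/6 = 13
te_Data extraction = (1 + 4·6 + 11)/6 = 36/6 = 6
te_Statistical analysis = (5 + 4·6 + 19)/6 = 48/6 = 8

Forward pass:
ES_Incubation = 0; EF_Incubation = 7
ES_Imaging = 7; EF_Imaging = 7+13 = 20
ES_Data extraction = 7; EF_Data extraction = 7+6 = 13
ES_Statistical analysis = max(EF_Imaging=20, EF_Data extraction=13) = 20; EF_Statistical analysis = 20+8 = 28
Expected project duration μ = 28 days. Critical path: Incubation → Imaging → Statistical analysis.

Backward pass:
LF_Statistical analysis = 28; LS_Statistical analysis = 28−8 = 20
LF_Data extraction = LS_Statistical analysis = 20; LS_Data extraction = 20−6 = 14
LF_Imaging = LS_Statistical analysis = 20; LS_Imaging = 20−13 = 7
LF_Incubation = min(LS_Imaging=7, LS_Data extraction=14) = 7; LS_Incubation = 7−7 = 0
Slack_Data extraction = LS_Data extraction − ES_Data extraction = 14 − 7 = 7

7 days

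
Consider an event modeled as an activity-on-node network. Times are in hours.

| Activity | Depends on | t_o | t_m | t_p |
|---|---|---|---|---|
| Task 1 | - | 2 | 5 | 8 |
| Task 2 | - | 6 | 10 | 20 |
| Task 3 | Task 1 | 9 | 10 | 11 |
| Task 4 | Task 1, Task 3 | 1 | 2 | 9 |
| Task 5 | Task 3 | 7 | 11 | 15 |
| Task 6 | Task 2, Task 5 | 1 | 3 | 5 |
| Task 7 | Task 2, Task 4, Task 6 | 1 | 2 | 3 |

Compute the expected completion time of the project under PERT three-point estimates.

31 hours

te_Task 1 = (2 + 4·5 + 8)/6 = 30/6 = 5
te_Task 2 = (6 + 4·10 + 20)/6 = 66/6 = 11
te_Task 3 = (9 + 4·10 + 11)/6 = 60/6 = 10
te_Task 4 = (1 + 4·2 + 9)/6 = 18/6 = 3
te_Task 5 = (7 + 4·11 + 15)/6 = 66/6 = 11
te_Task 6 = (1 + 4·3 + 5)/6 = 18/6 = 3
te_Task 7 = (1 + 4·2 + 3)/6 = 12/6 = 2

Forward pass:
ES_Task 1 = 0; EF_Task 1 = 5
ES_Task 2 = 0; EF_Task 2 = 11
ES_Task 3 = 5; EF_Task 3 = 5+10 = 15
ES_Task 4 = max(EF_Task 1=5, EF_Task 3=15) = 15; EF_Task 4 = 15+3 = 18
ES_Task 5 = 15; EF_Task 5 = 15+11 = 26
ES_Task 6 = max(EF_Task 2=11, EF_Task 5=26) = 26; EF_Task 6 = 26+3 = 29
ES_Task 7 = max(EF_Task 2=11, EF_Task 4=18, EF_Task 6=29) = 29; EF_Task 7 = 29+2 = 31
Expected project duration μ = 31 hours. Critical path: Task 1 → Task 3 → Task 5 → Task 6 → Task 7.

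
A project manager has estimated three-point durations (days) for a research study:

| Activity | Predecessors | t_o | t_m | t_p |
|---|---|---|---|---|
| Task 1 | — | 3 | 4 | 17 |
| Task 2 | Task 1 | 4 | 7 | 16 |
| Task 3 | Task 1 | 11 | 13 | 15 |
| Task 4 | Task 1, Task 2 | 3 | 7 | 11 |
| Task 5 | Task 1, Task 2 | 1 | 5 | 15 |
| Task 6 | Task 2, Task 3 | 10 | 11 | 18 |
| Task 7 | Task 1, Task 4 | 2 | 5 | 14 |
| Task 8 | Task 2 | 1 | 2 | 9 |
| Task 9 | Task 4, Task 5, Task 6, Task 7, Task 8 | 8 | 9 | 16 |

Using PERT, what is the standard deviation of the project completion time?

3.07 days

te_Task 1 = (3 + 4·4 + 17)/6 = 36/6 = 6; σ²_Task 1 = ((17−3)/6)² = 5.444
te_Task 2 = (4 + 4·7 + 16)/6 = 48/6 = 8; σ²_Task 2 = ((16−4)/6)² = 4.000
te_Task 3 = (11 + 4·13 + 15)/6 = 78/6 = 13; σ²_Task 3 = ((15−11)/6)² = 0.444
te_Task 4 = (3 + 4·7 + 11)/6 = 42/6 = 7; σ²_Task 4 = ((11−3)/6)² = 1.778
te_Task 5 = (1 + 4·5 + 15)/6 = 36/6 = 6; σ²_Task 5 = ((15−1)/6)² = 5.444
te_Task 6 = (10 + 4·11 + 18)/6 = 72/6 = 12; σ²_Task 6 = ((18−10)/6)² = 1.778
te_Task 7 = (2 + 4·5 + 14)/6 = 36/6 = 6; σ²_Task 7 = ((14−2)/6)² = 4.000
te_Task 8 = (1 + 4·2 + 9)/6 = 18/6 = 3; σ²_Task 8 = ((9−1)/6)² = 1.778
te_Task 9 = (8 + 4·9 + 16)/6 = 60/6 = 10; σ²_Task 9 = ((16−8)/6)² = 1.778

Forward pass:
ES_Task 1 = 0; EF_Task 1 = 6
ES_Task 2 = 6; EF_Task 2 = 6+8 = 14
ES_Task 3 = 6; EF_Task 3 = 6+13 = 19
ES_Task 4 = max(EF_Task 1=6, EF_Task 2=14) = 14; EF_Task 4 = 14+7 = 21
ES_Task 5 = max(EF_Task 1=6, EF_Task 2=14) = 14; EF_Task 5 = 14+6 = 20
ES_Task 6 = max(EF_Task 2=14, EF_Task 3=19) = 19; EF_Task 6 = 19+12 = 31
ES_Task 7 = max(EF_Task 1=6, EF_Task 4=21) = 21; EF_Task 7 = 21+6 = 27
ES_Task 8 = 14; EF_Task 8 = 14+3 = 17
ES_Task 9 = max(EF_Task 4=21, EF_Task 5=20, EF_Task 6=31, EF_Task 7=27, EF_Task 8=17) = 31; EF_Task 9 = 31+10 = 41
Expected project duration μ = 41 days. Critical path: Task 1 → Task 3 → Task 6 → Task 9.

Variance along critical path = 5.444 + 0.444 + 1.778 + 1.778 = 9.444
σ = √9.444 = 3.073 days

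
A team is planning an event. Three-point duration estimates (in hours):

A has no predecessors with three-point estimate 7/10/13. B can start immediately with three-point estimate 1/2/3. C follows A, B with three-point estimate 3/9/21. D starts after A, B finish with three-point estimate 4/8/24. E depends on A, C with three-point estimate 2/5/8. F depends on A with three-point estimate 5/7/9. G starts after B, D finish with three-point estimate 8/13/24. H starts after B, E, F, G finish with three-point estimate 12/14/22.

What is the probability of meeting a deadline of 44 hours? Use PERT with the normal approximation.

te_A = (7 + 4·10 + 13)/6 = 60/6 = 10; σ²_A = ((13−7)/6)² = 1.000
te_B = (1 + 4·2 + 3)/6 = 12/6 = 2; σ²_B = ((3−1)/6)² = 0.111
te_C = (3 + 4·9 + 21)/6 = 60/6 = 10; σ²_C = ((21−3)/6)² = 9.000
te_D = (4 + 4·8 + 24)/6 = 60/6 = 10; σ²_D = ((24−4)/6)² = 11.111
te_E = (2 + 4·5 + 8)/6 = 30/6 = 5; σ²_E = ((8−2)/6)² = 1.000
te_F = (5 + 4·7 + 9)/6 = 42/6 = 7; σ²_F = ((9−5)/6)² = 0.444
te_G = (8 + 4·13 + 24)/6 = 84/6 = 14; σ²_G = ((24−8)/6)² = 7.111
te_H = (12 + 4·14 + 22)/6 = 90/6 = 15; σ²_H = ((22−12)/6)² = 2.778

Forward pass:
ES_A = 0; EF_A = 10
ES_B = 0; EF_B = 2
ES_C = max(EF_A=10, EF_B=2) = 10; EF_C = 10+10 = 20
ES_D = max(EF_A=10, EF_B=2) = 10; EF_D = 10+10 = 20
ES_E = max(EF_A=10, EF_C=20) = 20; EF_E = 20+5 = 25
ES_F = 10; EF_F = 10+7 = 17
ES_G = max(EF_B=2, EF_D=20) = 20; EF_G = 20+14 = 34
ES_H = max(EF_B=2, EF_E=25, EF_F=17, EF_G=34) = 34; EF_H = 34+15 = 49
Expected project duration μ = 49 hours. Critical path: A → D → G → H.

Variance along critical path = 1.000 + 11.111 + 7.111 + 2.778 = 22.000; σ = √22.000 = 4.690 hours.
Z = (44 − 49) / 4.690 = -1.066
P(T ≤ 44) = Φ(-1.066) ≈ 0.143

0.143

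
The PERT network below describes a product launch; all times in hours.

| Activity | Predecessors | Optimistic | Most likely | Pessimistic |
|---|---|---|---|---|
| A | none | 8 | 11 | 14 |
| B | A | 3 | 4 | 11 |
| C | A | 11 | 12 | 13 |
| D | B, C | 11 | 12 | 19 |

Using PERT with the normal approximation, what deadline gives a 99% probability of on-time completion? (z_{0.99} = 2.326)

40.0 hours

te_A = (8 + 4·11 + 14)/6 = 66/6 = 11; σ²_A = ((14−8)/6)² = 1.000
te_B = (3 + 4·4 + 11)/6 = 30/6 = 5; σ²_B = ((11−3)/6)² = 1.778
te_C = (11 + 4·12 + 13)/6 = 72/6 = 12; σ²_C = ((13−11)/6)² = 0.111
te_D = (11 + 4·12 + 19)/6 = 78/6 = 13; σ²_D = ((19−11)/6)² = 1.778

Forward pass:
ES_A = 0; EF_A = 11
ES_B = 11; EF_B = 11+5 = 16
ES_C = 11; EF_C = 11+12 = 23
ES_D = max(EF_B=16, EF_C=23) = 23; EF_D = 23+13 = 36
Expected project duration μ = 36 hours. Critical path: A → C → D.

Variance along critical path = 1.000 + 0.111 + 1.778 = 2.889; σ = 1.700 hours.
D = μ + z·σ = 36 + 2.326·1.700 = 40.0 hours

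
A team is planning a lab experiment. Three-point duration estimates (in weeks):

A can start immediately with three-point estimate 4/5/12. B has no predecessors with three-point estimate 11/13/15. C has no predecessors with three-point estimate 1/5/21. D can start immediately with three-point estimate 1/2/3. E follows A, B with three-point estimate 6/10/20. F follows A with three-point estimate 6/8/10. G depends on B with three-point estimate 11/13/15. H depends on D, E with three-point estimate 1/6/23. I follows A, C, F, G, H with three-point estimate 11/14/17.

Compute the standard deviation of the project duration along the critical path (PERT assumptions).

te_A = (4 + 4·5 + 12)/6 = 36/6 = 6; σ²_A = ((12−4)/6)² = 1.778
te_B = (11 + 4·13 + 15)/6 = 78/6 = 13; σ²_B = ((15−11)/6)² = 0.444
te_C = (1 + 4·5 + 21)/6 = 42/6 = 7; σ²_C = ((21−1)/6)² = 11.111
te_D = (1 + 4·2 + 3)/6 = 12/6 = 2; σ²_D = ((3−1)/6)² = 0.111
te_E = (6 + 4·10 + 20)/6 = 66/6 = 11; σ²_E = ((20−6)/6)² = 5.444
te_F = (6 + 4·8 + 10)/6 = 48/6 = 8; σ²_F = ((10−6)/6)² = 0.444
te_G = (11 + 4·13 + 15)/6 = 78/6 = 13; σ²_G = ((15−11)/6)² = 0.444
te_H = (1 + 4·6 + 23)/6 = 48/6 = 8; σ²_H = ((23−1)/6)² = 13.444
te_I = (11 + 4·14 + 17)/6 = 84/6 = 14; σ²_I = ((17−11)/6)² = 1.000

Forward pass:
ES_A = 0; EF_A = 6
ES_B = 0; EF_B = 13
ES_C = 0; EF_C = 7
ES_D = 0; EF_D = 2
ES_E = max(EF_A=6, EF_B=13) = 13; EF_E = 13+11 = 24
ES_F = 6; EF_F = 6+8 = 14
ES_G = 13; EF_G = 13+13 = 26
ES_H = max(EF_D=2, EF_E=24) = 24; EF_H = 24+8 = 32
ES_I = max(EF_A=6, EF_C=7, EF_F=14, EF_G=26, EF_H=32) = 32; EF_I = 32+14 = 46
Expected project duration μ = 46 weeks. Critical path: B → E → H → I.

Variance along critical path = 0.444 + 5.444 + 13.444 + 1.000 = 20.333
σ = √20.333 = 4.509 weeks

4.51 weeks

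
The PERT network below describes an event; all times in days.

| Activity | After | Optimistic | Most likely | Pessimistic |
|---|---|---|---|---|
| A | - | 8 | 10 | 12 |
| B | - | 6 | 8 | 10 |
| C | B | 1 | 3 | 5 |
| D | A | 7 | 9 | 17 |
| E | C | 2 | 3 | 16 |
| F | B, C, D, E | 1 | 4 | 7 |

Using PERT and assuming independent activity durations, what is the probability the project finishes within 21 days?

0.072

te_A = (8 + 4·10 + 12)/6 = 60/6 = 10; σ²_A = ((12−8)/6)² = 0.444
te_B = (6 + 4·8 + 10)/6 = 48/6 = 8; σ²_B = ((10−6)/6)² = 0.444
te_C = (1 + 4·3 + 5)/6 = 18/6 = 3; σ²_C = ((5−1)/6)² = 0.444
te_D = (7 + 4·9 + 17)/6 = 60/6 = 10; σ²_D = ((17−7)/6)² = 2.778
te_E = (2 + 4·3 + 16)/6 = 30/6 = 5; σ²_E = ((16−2)/6)² = 5.444
te_F = (1 + 4·4 + 7)/6 = 24/6 = 4; σ²_F = ((7−1)/6)² = 1.000

Forward pass:
ES_A = 0; EF_A = 10
ES_B = 0; EF_B = 8
ES_C = 8; EF_C = 8+3 = 11
ES_D = 10; EF_D = 10+10 = 20
ES_E = 11; EF_E = 11+5 = 16
ES_F = max(EF_B=8, EF_C=11, EF_D=20, EF_E=16) = 20; EF_F = 20+4 = 24
Expected project duration μ = 24 days. Critical path: A → D → F.

Variance along critical path = 0.444 + 2.778 + 1.000 = 4.222; σ = √4.222 = 2.055 days.
Z = (21 − 24) / 2.055 = -1.460
P(T ≤ 21) = Φ(-1.460) ≈ 0.072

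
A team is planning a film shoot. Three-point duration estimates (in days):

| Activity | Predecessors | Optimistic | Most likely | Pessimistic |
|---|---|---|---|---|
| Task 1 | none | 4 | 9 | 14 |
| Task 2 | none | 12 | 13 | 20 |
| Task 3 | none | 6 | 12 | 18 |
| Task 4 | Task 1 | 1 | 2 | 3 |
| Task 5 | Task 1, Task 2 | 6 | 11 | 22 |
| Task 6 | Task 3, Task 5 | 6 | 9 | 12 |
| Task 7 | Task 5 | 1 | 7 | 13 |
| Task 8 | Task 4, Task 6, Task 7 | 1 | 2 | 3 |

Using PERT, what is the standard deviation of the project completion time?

3.16 days

te_Task 1 = (4 + 4·9 + 14)/6 = 54/6 = 9; σ²_Task 1 = ((14−4)/6)² = 2.778
te_Task 2 = (12 + 4·13 + 20)/6 = 84/6 = 14; σ²_Task 2 = ((20−12)/6)² = 1.778
te_Task 3 = (6 + 4·12 + 18)/6 = 72/6 = 12; σ²_Task 3 = ((18−6)/6)² = 4.000
te_Task 4 = (1 + 4·2 + 3)/6 = 12/6 = 2; σ²_Task 4 = ((3−1)/6)² = 0.111
te_Task 5 = (6 + 4·11 + 22)/6 = 72/6 = 12; σ²_Task 5 = ((22−6)/6)² = 7.111
te_Task 6 = (6 + 4·9 + 12)/6 = 54/6 = 9; σ²_Task 6 = ((12−6)/6)² = 1.000
te_Task 7 = (1 + 4·7 + 13)/6 = 42/6 = 7; σ²_Task 7 = ((13−1)/6)² = 4.000
te_Task 8 = (1 + 4·2 + 3)/6 = 12/6 = 2; σ²_Task 8 = ((3−1)/6)² = 0.111

Forward pass:
ES_Task 1 = 0; EF_Task 1 = 9
ES_Task 2 = 0; EF_Task 2 = 14
ES_Task 3 = 0; EF_Task 3 = 12
ES_Task 4 = 9; EF_Task 4 = 9+2 = 11
ES_Task 5 = max(EF_Task 1=9, EF_Task 2=14) = 14; EF_Task 5 = 14+12 = 26
ES_Task 6 = max(EF_Task 3=12, EF_Task 5=26) = 26; EF_Task 6 = 26+9 = 35
ES_Task 7 = 26; EF_Task 7 = 26+7 = 33
ES_Task 8 = max(EF_Task 4=11, EF_Task 6=35, EF_Task 7=33) = 35; EF_Task 8 = 35+2 = 37
Expected project duration μ = 37 days. Critical path: Task 2 → Task 5 → Task 6 → Task 8.

Variance along critical path = 1.778 + 7.111 + 1.000 + 0.111 = 10.000
σ = √10.000 = 3.162 days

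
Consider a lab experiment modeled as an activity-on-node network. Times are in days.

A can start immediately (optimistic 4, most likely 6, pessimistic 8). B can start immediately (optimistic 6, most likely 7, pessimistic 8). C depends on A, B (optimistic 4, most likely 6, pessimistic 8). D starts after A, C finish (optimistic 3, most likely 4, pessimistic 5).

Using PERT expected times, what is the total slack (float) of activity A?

1 days

te_A = (4 + 4·6 + 8)/6 = 36/6 = 6
te_B = (6 + 4·7 + 8)/6 = 42/6 = 7
te_C = (4 + 4·6 + 8)/6 = 36/6 = 6
te_D = (3 + 4·4 + 5)/6 = 24/6 = 4

Forward pass:
ES_A = 0; EF_A = 6
ES_B = 0; EF_B = 7
ES_C = max(EF_A=6, EF_B=7) = 7; EF_C = 7+6 = 13
ES_D = max(EF_A=6, EF_C=13) = 13; EF_D = 13+4 = 17
Expected project duration μ = 17 days. Critical path: B → C → D.

Backward pass:
LF_D = 17; LS_D = 17−4 = 13
LF_C = LS_D = 13; LS_C = 13−6 = 7
LF_B = LS_C = 7; LS_B = 7−7 = 0
LF_A = min(LS_C=7, LS_D=13) = 7; LS_A = 7−6 = 1
Slack_A = LS_A − ES_A = 1 − 0 = 1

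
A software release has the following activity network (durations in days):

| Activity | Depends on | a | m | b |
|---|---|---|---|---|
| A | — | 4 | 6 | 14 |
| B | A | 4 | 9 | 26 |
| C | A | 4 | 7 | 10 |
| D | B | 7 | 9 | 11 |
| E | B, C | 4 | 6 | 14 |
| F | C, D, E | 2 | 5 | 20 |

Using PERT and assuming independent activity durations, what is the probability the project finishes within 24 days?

0.024

te_A = (4 + 4·6 + 14)/6 = 42/6 = 7; σ²_A = ((14−4)/6)² = 2.778
te_B = (4 + 4·9 + 26)/6 = 66/6 = 11; σ²_B = ((26−4)/6)² = 13.444
te_C = (4 + 4·7 + 10)/6 = 42/6 = 7; σ²_C = ((10−4)/6)² = 1.000
te_D = (7 + 4·9 + 11)/6 = 54/6 = 9; σ²_D = ((11−7)/6)² = 0.444
te_E = (4 + 4·6 + 14)/6 = 42/6 = 7; σ²_E = ((14−4)/6)² = 2.778
te_F = (2 + 4·5 + 20)/6 = 42/6 = 7; σ²_F = ((20−2)/6)² = 9.000

Forward pass:
ES_A = 0; EF_A = 7
ES_B = 7; EF_B = 7+11 = 18
ES_C = 7; EF_C = 7+7 = 14
ES_D = 18; EF_D = 18+9 = 27
ES_E = max(EF_B=18, EF_C=14) = 18; EF_E = 18+7 = 25
ES_F = max(EF_C=14, EF_D=27, EF_E=25) = 27; EF_F = 27+7 = 34
Expected project duration μ = 34 days. Critical path: A → B → D → F.

Variance along critical path = 2.778 + 13.444 + 0.444 + 9.000 = 25.667; σ = √25.667 = 5.066 days.
Z = (24 − 34) / 5.066 = -1.974
P(T ≤ 24) = Φ(-1.974) ≈ 0.024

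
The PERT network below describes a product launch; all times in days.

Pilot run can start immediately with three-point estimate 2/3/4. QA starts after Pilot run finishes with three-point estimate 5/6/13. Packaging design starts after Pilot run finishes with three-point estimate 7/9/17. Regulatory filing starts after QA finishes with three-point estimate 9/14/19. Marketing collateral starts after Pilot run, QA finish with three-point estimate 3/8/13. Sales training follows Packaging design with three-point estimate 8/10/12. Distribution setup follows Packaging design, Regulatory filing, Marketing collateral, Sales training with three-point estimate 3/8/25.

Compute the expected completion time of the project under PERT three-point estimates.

te_Pilot run = (2 + 4·3 + 4)/6 = 18/6 = 3
te_QA = (5 + 4·6 + 13)/6 = 42/6 = 7
te_Packaging design = (7 + 4·9 + 17)/6 = 60/6 = 10
te_Regulatory filing = (9 + 4·14 + 19)/6 = 84/6 = 14
te_Marketing collateral = (3 + 4·8 + 13)/6 = 48/6 = 8
te_Sales training = (8 + 4·10 + 12)/6 = 60/6 = 10
te_Distribution setup = (3 + 4·8 + 25)/6 = 60/6 = 10

Forward pass:
ES_Pilot run = 0; EF_Pilot run = 3
ES_QA = 3; EF_QA = 3+7 = 10
ES_Packaging design = 3; EF_Packaging design = 3+10 = 13
ES_Regulatory filing = 10; EF_Regulatory filing = 10+14 = 24
ES_Marketing collateral = max(EF_Pilot run=3, EF_QA=10) = 10; EF_Marketing collateral = 10+8 = 18
ES_Sales training = 13; EF_Sales training = 13+10 = 23
ES_Distribution setup = max(EF_Packaging design=13, EF_Regulatory filing=24, EF_Marketing collateral=18, EF_Sales training=23) = 24; EF_Distribution setup = 24+10 = 34
Expected project duration μ = 34 days. Critical path: Pilot run → QA → Regulatory filing → Distribution setup.

34 days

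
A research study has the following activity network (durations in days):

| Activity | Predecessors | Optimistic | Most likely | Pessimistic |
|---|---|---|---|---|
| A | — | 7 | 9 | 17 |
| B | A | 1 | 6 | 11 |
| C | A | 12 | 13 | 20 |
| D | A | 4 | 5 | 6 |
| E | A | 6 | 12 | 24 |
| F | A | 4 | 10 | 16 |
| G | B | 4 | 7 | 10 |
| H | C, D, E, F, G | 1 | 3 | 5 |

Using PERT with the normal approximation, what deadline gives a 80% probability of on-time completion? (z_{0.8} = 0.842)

te_A = (7 + 4·9 + 17)/6 = 60/6 = 10; σ²_A = ((17−7)/6)² = 2.778
te_B = (1 + 4·6 + 11)/6 = 36/6 = 6; σ²_B = ((11−1)/6)² = 2.778
te_C = (12 + 4·13 + 20)/6 = 84/6 = 14; σ²_C = ((20−12)/6)² = 1.778
te_D = (4 + 4·5 + 6)/6 = 30/6 = 5; σ²_D = ((6−4)/6)² = 0.111
te_E = (6 + 4·12 + 24)/6 = 78/6 = 13; σ²_E = ((24−6)/6)² = 9.000
te_F = (4 + 4·10 + 16)/6 = 60/6 = 10; σ²_F = ((16−4)/6)² = 4.000
te_G = (4 + 4·7 + 10)/6 = 42/6 = 7; σ²_G = ((10−4)/6)² = 1.000
te_H = (1 + 4·3 + 5)/6 = 18/6 = 3; σ²_H = ((5−1)/6)² = 0.444

Forward pass:
ES_A = 0; EF_A = 10
ES_B = 10; EF_B = 10+6 = 16
ES_C = 10; EF_C = 10+14 = 24
ES_D = 10; EF_D = 10+5 = 15
ES_E = 10; EF_E = 10+13 = 23
ES_F = 10; EF_F = 10+10 = 20
ES_G = 16; EF_G = 16+7 = 23
ES_H = max(EF_C=24, EF_D=15, EF_E=23, EF_F=20, EF_G=23) = 24; EF_H = 24+3 = 27
Expected project duration μ = 27 days. Critical path: A → C → H.

Variance along critical path = 2.778 + 1.778 + 0.444 = 5.000; σ = 2.236 days.
D = μ + z·σ = 27 + 0.842·2.236 = 28.9 days

28.9 days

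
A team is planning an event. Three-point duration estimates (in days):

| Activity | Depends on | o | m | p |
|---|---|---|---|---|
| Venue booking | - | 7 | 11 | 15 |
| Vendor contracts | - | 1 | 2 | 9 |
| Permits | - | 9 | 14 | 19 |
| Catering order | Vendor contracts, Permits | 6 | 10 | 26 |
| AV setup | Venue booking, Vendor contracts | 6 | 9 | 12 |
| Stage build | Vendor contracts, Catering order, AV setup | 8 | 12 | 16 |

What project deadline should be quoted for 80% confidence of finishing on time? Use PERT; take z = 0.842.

te_Venue booking = (7 + 4·11 + 15)/6 = 66/6 = 11; σ²_Venue booking = ((15−7)/6)² = 1.778
te_Vendor contracts = (1 + 4·2 + 9)/6 = 18/6 = 3; σ²_Vendor contracts = ((9−1)/6)² = 1.778
te_Permits = (9 + 4·14 + 19)/6 = 84/6 = 14; σ²_Permits = ((19−9)/6)² = 2.778
te_Catering order = (6 + 4·10 + 26)/6 = 72/6 = 12; σ²_Catering order = ((26−6)/6)² = 11.111
te_AV setup = (6 + 4·9 + 12)/6 = 54/6 = 9; σ²_AV setup = ((12−6)/6)² = 1.000
te_Stage build = (8 + 4·12 + 16)/6 = 72/6 = 12; σ²_Stage build = ((16−8)/6)² = 1.778

Forward pass:
ES_Venue booking = 0; EF_Venue booking = 11
ES_Vendor contracts = 0; EF_Vendor contracts = 3
ES_Permits = 0; EF_Permits = 14
ES_Catering order = max(EF_Vendor contracts=3, EF_Permits=14) = 14; EF_Catering order = 14+12 = 26
ES_AV setup = max(EF_Venue booking=11, EF_Vendor contracts=3) = 11; EF_AV setup = 11+9 = 20
ES_Stage build = max(EF_Vendor contracts=3, EF_Catering order=26, EF_AV setup=20) = 26; EF_Stage build = 26+12 = 38
Expected project duration μ = 38 days. Critical path: Permits → Catering order → Stage build.

Variance along critical path = 2.778 + 11.111 + 1.778 = 15.667; σ = 3.958 days.
D = μ + z·σ = 38 + 0.842·3.958 = 41.3 days

41.3 days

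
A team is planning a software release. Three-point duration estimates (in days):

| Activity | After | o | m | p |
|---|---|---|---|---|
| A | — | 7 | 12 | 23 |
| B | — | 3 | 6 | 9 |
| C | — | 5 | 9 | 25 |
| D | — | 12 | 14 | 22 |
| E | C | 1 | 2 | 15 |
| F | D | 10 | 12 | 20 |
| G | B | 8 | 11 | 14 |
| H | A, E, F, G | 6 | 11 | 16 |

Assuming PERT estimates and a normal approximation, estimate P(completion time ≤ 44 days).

0.958

te_A = (7 + 4·12 + 23)/6 = 78/6 = 13; σ²_A = ((23−7)/6)² = 7.111
te_B = (3 + 4·6 + 9)/6 = 36/6 = 6; σ²_B = ((9−3)/6)² = 1.000
te_C = (5 + 4·9 + 25)/6 = 66/6 = 11; σ²_C = ((25−5)/6)² = 11.111
te_D = (12 + 4·14 + 22)/6 = 90/6 = 15; σ²_D = ((22−12)/6)² = 2.778
te_E = (1 + 4·2 + 15)/6 = 24/6 = 4; σ²_E = ((15−1)/6)² = 5.444
te_F = (10 + 4·12 + 20)/6 = 78/6 = 13; σ²_F = ((20−10)/6)² = 2.778
te_G = (8 + 4·11 + 14)/6 = 66/6 = 11; σ²_G = ((14−8)/6)² = 1.000
te_H = (6 + 4·11 + 16)/6 = 66/6 = 11; σ²_H = ((16−6)/6)² = 2.778

Forward pass:
ES_A = 0; EF_A = 13
ES_B = 0; EF_B = 6
ES_C = 0; EF_C = 11
ES_D = 0; EF_D = 15
ES_E = 11; EF_E = 11+4 = 15
ES_F = 15; EF_F = 15+13 = 28
ES_G = 6; EF_G = 6+11 = 17
ES_H = max(EF_A=13, EF_E=15, EF_F=28, EF_G=17) = 28; EF_H = 28+11 = 39
Expected project duration μ = 39 days. Critical path: D → F → H.

Variance along critical path = 2.778 + 2.778 + 2.778 = 8.333; σ = √8.333 = 2.887 days.
Z = (44 − 39) / 2.887 = 1.732
P(T ≤ 44) = Φ(1.732) ≈ 0.958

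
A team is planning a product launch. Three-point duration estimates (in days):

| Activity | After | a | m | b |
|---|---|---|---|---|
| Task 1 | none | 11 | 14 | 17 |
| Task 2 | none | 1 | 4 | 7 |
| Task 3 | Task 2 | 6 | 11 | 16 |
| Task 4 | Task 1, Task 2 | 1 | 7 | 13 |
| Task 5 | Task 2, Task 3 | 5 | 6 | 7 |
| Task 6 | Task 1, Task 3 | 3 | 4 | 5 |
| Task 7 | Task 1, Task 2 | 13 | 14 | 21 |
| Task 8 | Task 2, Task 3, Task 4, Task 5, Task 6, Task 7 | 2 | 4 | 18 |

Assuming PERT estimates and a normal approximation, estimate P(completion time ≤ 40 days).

0.944

te_Task 1 = (11 + 4·14 + 17)/6 = 84/6 = 14; σ²_Task 1 = ((17−11)/6)² = 1.000
te_Task 2 = (1 + 4·4 + 7)/6 = 24/6 = 4; σ²_Task 2 = ((7−1)/6)² = 1.000
te_Task 3 = (6 + 4·11 + 16)/6 = 66/6 = 11; σ²_Task 3 = ((16−6)/6)² = 2.778
te_Task 4 = (1 + 4·7 + 13)/6 = 42/6 = 7; σ²_Task 4 = ((13−1)/6)² = 4.000
te_Task 5 = (5 + 4·6 + 7)/6 = 36/6 = 6; σ²_Task 5 = ((7−5)/6)² = 0.111
te_Task 6 = (3 + 4·4 + 5)/6 = 24/6 = 4; σ²_Task 6 = ((5−3)/6)² = 0.111
te_Task 7 = (13 + 4·14 + 21)/6 = 90/6 = 15; σ²_Task 7 = ((21−13)/6)² = 1.778
te_Task 8 = (2 + 4·4 + 18)/6 = 36/6 = 6; σ²_Task 8 = ((18−2)/6)² = 7.111

Forward pass:
ES_Task 1 = 0; EF_Task 1 = 14
ES_Task 2 = 0; EF_Task 2 = 4
ES_Task 3 = 4; EF_Task 3 = 4+11 = 15
ES_Task 4 = max(EF_Task 1=14, EF_Task 2=4) = 14; EF_Task 4 = 14+7 = 21
ES_Task 5 = max(EF_Task 2=4, EF_Task 3=15) = 15; EF_Task 5 = 15+6 = 21
ES_Task 6 = max(EF_Task 1=14, EF_Task 3=15) = 15; EF_Task 6 = 15+4 = 19
ES_Task 7 = max(EF_Task 1=14, EF_Task 2=4) = 14; EF_Task 7 = 14+15 = 29
ES_Task 8 = max(EF_Task 2=4, EF_Task 3=15, EF_Task 4=21, EF_Task 5=21, EF_Task 6=19, EF_Task 7=29) = 29; EF_Task 8 = 29+6 = 35
Expected project duration μ = 35 days. Critical path: Task 1 → Task 7 → Task 8.

Variance along critical path = 1.000 + 1.778 + 7.111 = 9.889; σ = √9.889 = 3.145 days.
Z = (40 − 35) / 3.145 = 1.590
P(T ≤ 40) = Φ(1.590) ≈ 0.944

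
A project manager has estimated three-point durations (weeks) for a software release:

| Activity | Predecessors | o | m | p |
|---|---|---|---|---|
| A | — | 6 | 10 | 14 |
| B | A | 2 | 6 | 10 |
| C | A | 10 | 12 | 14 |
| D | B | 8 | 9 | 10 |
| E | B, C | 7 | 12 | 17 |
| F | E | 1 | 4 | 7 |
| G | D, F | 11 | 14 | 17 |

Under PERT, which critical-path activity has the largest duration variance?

E

te_A = (6 + 4·10 + 14)/6 = 60/6 = 10; σ²_A = ((14−6)/6)² = 1.778
te_B = (2 + 4·6 + 10)/6 = 36/6 = 6; σ²_B = ((10−2)/6)² = 1.778
te_C = (10 + 4·12 + 14)/6 = 72/6 = 12; σ²_C = ((14−10)/6)² = 0.444
te_D = (8 + 4·9 + 10)/6 = 54/6 = 9; σ²_D = ((10−8)/6)² = 0.111
te_E = (7 + 4·12 + 17)/6 = 72/6 = 12; σ²_E = ((17−7)/6)² = 2.778
te_F = (1 + 4·4 + 7)/6 = 24/6 = 4; σ²_F = ((7−1)/6)² = 1.000
te_G = (11 + 4·14 + 17)/6 = 84/6 = 14; σ²_G = ((17−11)/6)² = 1.000

Forward pass:
ES_A = 0; EF_A = 10
ES_B = 10; EF_B = 10+6 = 16
ES_C = 10; EF_C = 10+12 = 22
ES_D = 16; EF_D = 16+9 = 25
ES_E = max(EF_B=16, EF_C=22) = 22; EF_E = 22+12 = 34
ES_F = 34; EF_F = 34+4 = 38
ES_G = max(EF_D=25, EF_F=38) = 38; EF_G = 38+14 = 52
Expected project duration μ = 52 weeks. Critical path: A → C → E → F → G.

Variances on critical path: σ²_A=1.778, σ²_C=0.444, σ²_E=2.778, σ²_F=1.000, σ²_G=1.000.
Largest is σ²_E = 2.778.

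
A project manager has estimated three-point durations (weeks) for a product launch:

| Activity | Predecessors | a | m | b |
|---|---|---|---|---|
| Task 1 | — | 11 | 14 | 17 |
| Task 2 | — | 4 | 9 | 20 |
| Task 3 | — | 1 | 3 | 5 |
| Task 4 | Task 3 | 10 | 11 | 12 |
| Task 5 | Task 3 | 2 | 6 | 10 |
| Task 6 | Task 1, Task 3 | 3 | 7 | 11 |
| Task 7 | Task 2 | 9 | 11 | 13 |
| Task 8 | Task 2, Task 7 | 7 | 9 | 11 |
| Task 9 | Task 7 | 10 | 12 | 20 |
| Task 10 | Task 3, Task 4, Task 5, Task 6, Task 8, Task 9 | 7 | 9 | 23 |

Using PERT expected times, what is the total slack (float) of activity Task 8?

te_Task 1 = (11 + 4·14 + 17)/6 = 84/6 = 14
te_Task 2 = (4 + 4·9 + 20)/6 = 60/6 = 10
te_Task 3 = (1 + 4·3 + 5)/6 = 18/6 = 3
te_Task 4 = (10 + 4·11 + 12)/6 = 66/6 = 11
te_Task 5 = (2 + 4·6 + 10)/6 = 36/6 = 6
te_Task 6 = (3 + 4·7 + 11)/6 = 42/6 = 7
te_Task 7 = (9 + 4·11 + 13)/6 = 66/6 = 11
te_Task 8 = (7 + 4·9 + 11)/6 = 54/6 = 9
te_Task 9 = (10 + 4·12 + 20)/6 = 78/6 = 13
te_Task 10 = (7 + 4·9 + 23)/6 = 66/6 = 11

Forward pass:
ES_Task 1 = 0; EF_Task 1 = 14
ES_Task 2 = 0; EF_Task 2 = 10
ES_Task 3 = 0; EF_Task 3 = 3
ES_Task 4 = 3; EF_Task 4 = 3+11 = 14
ES_Task 5 = 3; EF_Task 5 = 3+6 = 9
ES_Task 6 = max(EF_Task 1=14, EF_Task 3=3) = 14; EF_Task 6 = 14+7 = 21
ES_Task 7 = 10; EF_Task 7 = 10+11 = 21
ES_Task 8 = max(EF_Task 2=10, EF_Task 7=21) = 21; EF_Task 8 = 21+9 = 30
ES_Task 9 = 21; EF_Task 9 = 21+13 = 34
ES_Task 10 = max(EF_Task 3=3, EF_Task 4=14, EF_Task 5=9, EF_Task 6=21, EF_Task 8=30, EF_Task 9=34) = 34; EF_Task 10 = 34+11 = 45
Expected project duration μ = 45 weeks. Critical path: Task 2 → Task 7 → Task 9 → Task 10.

Backward pass:
LF_Task 10 = 45; LS_Task 10 = 45−11 = 34
LF_Task 9 = LS_Task 10 = 34; LS_Task 9 = 34−13 = 21
LF_Task 8 = LS_Task 10 = 34; LS_Task 8 = 34−9 = 25
LF_Task 7 = min(LS_Task 8=25, LS_Task 9=21) = 21; LS_Task 7 = 21−11 = 10
LF_Task 6 = LS_Task 10 = 34; LS_Task 6 = 34−7 = 27
LF_Task 5 = LS_Task 10 = 34; LS_Task 5 = 34−6 = 28
LF_Task 4 = LS_Task 10 = 34; LS_Task 4 = 34−11 = 23
LF_Task 3 = min(LS_Task 4=23, LS_Task 5=28, LS_Task 6=27, LS_Task 10=34) = 23; LS_Task 3 = 23−3 = 20
LF_Task 2 = min(LS_Task 7=10, LS_Task 8=25) = 10; LS_Task 2 = 10−10 = 0
LF_Task 1 = LS_Task 6 = 27; LS_Task 1 = 27−14 = 13
Slack_Task 8 = LS_Task 8 − ES_Task 8 = 25 − 21 = 4

4 weeks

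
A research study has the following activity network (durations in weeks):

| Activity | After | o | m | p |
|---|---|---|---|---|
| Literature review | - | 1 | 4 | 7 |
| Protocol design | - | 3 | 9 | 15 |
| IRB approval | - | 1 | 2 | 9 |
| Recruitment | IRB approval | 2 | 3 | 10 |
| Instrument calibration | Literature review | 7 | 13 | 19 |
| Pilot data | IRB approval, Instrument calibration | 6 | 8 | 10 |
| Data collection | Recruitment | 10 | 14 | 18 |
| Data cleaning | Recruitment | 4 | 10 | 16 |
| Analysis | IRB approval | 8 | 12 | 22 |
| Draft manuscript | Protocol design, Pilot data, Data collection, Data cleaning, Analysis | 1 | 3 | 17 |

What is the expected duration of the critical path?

te_Literature review = (1 + 4·4 + 7)/6 = 24/6 = 4
te_Protocol design = (3 + 4·9 + 15)/6 = 54/6 = 9
te_IRB approval = (1 + 4·2 + 9)/6 = 18/6 = 3
te_Recruitment = (2 + 4·3 + 10)/6 = 24/6 = 4
te_Instrument calibration = (7 + 4·13 + 19)/6 = 78/6 = 13
te_Pilot data = (6 + 4·8 + 10)/6 = 48/6 = 8
te_Data collection = (10 + 4·14 + 18)/6 = 84/6 = 14
te_Data cleaning = (4 + 4·10 + 16)/6 = 60/6 = 10
te_Analysis = (8 + 4·12 + 22)/6 = 78/6 = 13
te_Draft manuscript = (1 + 4·3 + 17)/6 = 30/6 = 5

Forward pass:
ES_Literature review = 0; EF_Literature review = 4
ES_Protocol design = 0; EF_Protocol design = 9
ES_IRB approval = 0; EF_IRB approval = 3
ES_Recruitment = 3; EF_Recruitment = 3+4 = 7
ES_Instrument calibration = 4; EF_Instrument calibration = 4+13 = 17
ES_Pilot data = max(EF_IRB approval=3, EF_Instrument calibration=17) = 17; EF_Pilot data = 17+8 = 25
ES_Data collection = 7; EF_Data collection = 7+14 = 21
ES_Data cleaning = 7; EF_Data cleaning = 7+10 = 17
ES_Analysis = 3; EF_Analysis = 3+13 = 16
ES_Draft manuscript = max(EF_Protocol design=9, EF_Pilot data=25, EF_Data collection=21, EF_Data cleaning=17, EF_Analysis=16) = 25; EF_Draft manuscript = 25+5 = 30
Expected project duration μ = 30 weeks. Critical path: Literature review → Instrument calibration → Pilot data → Draft manuscript.

30 weeks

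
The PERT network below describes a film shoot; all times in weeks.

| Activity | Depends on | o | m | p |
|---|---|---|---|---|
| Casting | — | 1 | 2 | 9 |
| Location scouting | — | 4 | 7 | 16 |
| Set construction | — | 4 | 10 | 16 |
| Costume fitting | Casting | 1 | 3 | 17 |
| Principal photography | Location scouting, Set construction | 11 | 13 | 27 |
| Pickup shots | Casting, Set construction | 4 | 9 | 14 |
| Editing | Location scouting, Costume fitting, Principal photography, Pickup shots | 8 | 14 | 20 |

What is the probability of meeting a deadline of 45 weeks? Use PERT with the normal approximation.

0.939

te_Casting = (1 + 4·2 + 9)/6 = 18/6 = 3; σ²_Casting = ((9−1)/6)² = 1.778
te_Location scouting = (4 + 4·7 + 16)/6 = 48/6 = 8; σ²_Location scouting = ((16−4)/6)² = 4.000
te_Set construction = (4 + 4·10 + 16)/6 = 60/6 = 10; σ²_Set construction = ((16−4)/6)² = 4.000
te_Costume fitting = (1 + 4·3 + 17)/6 = 30/6 = 5; σ²_Costume fitting = ((17−1)/6)² = 7.111
te_Principal photography = (11 + 4·13 + 27)/6 = 90/6 = 15; σ²_Principal photography = ((27−11)/6)² = 7.111
te_Pickup shots = (4 + 4·9 + 14)/6 = 54/6 = 9; σ²_Pickup shots = ((14−4)/6)² = 2.778
te_Editing = (8 + 4·14 + 20)/6 = 84/6 = 14; σ²_Editing = ((20−8)/6)² = 4.000

Forward pass:
ES_Casting = 0; EF_Casting = 3
ES_Location scouting = 0; EF_Location scouting = 8
ES_Set construction = 0; EF_Set construction = 10
ES_Costume fitting = 3; EF_Costume fitting = 3+5 = 8
ES_Principal photography = max(EF_Location scouting=8, EF_Set construction=10) = 10; EF_Principal photography = 10+15 = 25
ES_Pickup shots = max(EF_Casting=3, EF_Set construction=10) = 10; EF_Pickup shots = 10+9 = 19
ES_Editing = max(EF_Location scouting=8, EF_Costume fitting=8, EF_Principal photography=25, EF_Pickup shots=19) = 25; EF_Editing = 25+14 = 39
Expected project duration μ = 39 weeks. Critical path: Set construction → Principal photography → Editing.

Variance along critical path = 4.000 + 7.111 + 4.000 = 15.111; σ = √15.111 = 3.887 weeks.
Z = (45 − 39) / 3.887 = 1.543
P(T ≤ 45) = Φ(1.543) ≈ 0.939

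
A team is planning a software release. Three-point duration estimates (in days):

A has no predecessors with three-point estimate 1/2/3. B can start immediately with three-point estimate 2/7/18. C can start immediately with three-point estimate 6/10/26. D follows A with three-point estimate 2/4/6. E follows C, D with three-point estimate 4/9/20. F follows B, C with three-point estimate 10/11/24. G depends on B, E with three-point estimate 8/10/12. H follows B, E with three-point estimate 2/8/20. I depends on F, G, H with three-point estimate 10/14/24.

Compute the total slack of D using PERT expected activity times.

6 days

te_A = (1 + 4·2 + 3)/6 = 12/6 = 2
te_B = (2 + 4·7 + 18)/6 = 48/6 = 8
te_C = (6 + 4·10 + 26)/6 = 72/6 = 12
te_D = (2 + 4·4 + 6)/6 = 24/6 = 4
te_E = (4 + 4·9 + 20)/6 = 60/6 = 10
te_F = (10 + 4·11 + 24)/6 = 78/6 = 13
te_G = (8 + 4·10 + 12)/6 = 60/6 = 10
te_H = (2 + 4·8 + 20)/6 = 54/6 = 9
te_I = (10 + 4·14 + 24)/6 = 90/6 = 15

Forward pass:
ES_A = 0; EF_A = 2
ES_B = 0; EF_B = 8
ES_C = 0; EF_C = 12
ES_D = 2; EF_D = 2+4 = 6
ES_E = max(EF_C=12, EF_D=6) = 12; EF_E = 12+10 = 22
ES_F = max(EF_B=8, EF_C=12) = 12; EF_F = 12+13 = 25
ES_G = max(EF_B=8, EF_E=22) = 22; EF_G = 22+10 = 32
ES_H = max(EF_B=8, EF_E=22) = 22; EF_H = 22+9 = 31
ES_I = max(EF_F=25, EF_G=32, EF_H=31) = 32; EF_I = 32+15 = 47
Expected project duration μ = 47 days. Critical path: C → E → G → I.

Backward pass:
LF_I = 47; LS_I = 47−15 = 32
LF_H = LS_I = 32; LS_H = 32−9 = 23
LF_G = LS_I = 32; LS_G = 32−10 = 22
LF_F = LS_I = 32; LS_F = 32−13 = 19
LF_E = min(LS_G=22, LS_H=23) = 22; LS_E = 22−10 = 12
LF_D = LS_E = 12; LS_D = 12−4 = 8
LF_C = min(LS_E=12, LS_F=19) = 12; LS_C = 12−12 = 0
LF_B = min(LS_F=19, LS_G=22, LS_H=23) = 19; LS_B = 19−8 = 11
LF_A = LS_D = 8; LS_A = 8−2 = 6
Slack_D = LS_D − ES_D = 8 − 2 = 6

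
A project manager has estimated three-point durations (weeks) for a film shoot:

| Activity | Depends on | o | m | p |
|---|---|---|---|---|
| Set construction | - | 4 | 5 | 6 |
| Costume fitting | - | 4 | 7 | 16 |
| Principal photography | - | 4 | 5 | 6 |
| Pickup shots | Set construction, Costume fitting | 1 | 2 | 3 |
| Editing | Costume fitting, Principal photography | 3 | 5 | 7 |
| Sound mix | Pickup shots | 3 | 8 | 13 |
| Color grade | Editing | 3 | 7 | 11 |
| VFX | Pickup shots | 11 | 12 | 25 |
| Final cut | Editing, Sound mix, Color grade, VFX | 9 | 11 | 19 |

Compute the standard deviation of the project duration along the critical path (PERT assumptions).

te_Set construction = (4 + 4·5 + 6)/6 = 30/6 = 5; σ²_Set construction = ((6−4)/6)² = 0.111
te_Costume fitting = (4 + 4·7 + 16)/6 = 48/6 = 8; σ²_Costume fitting = ((16−4)/6)² = 4.000
te_Principal photography = (4 + 4·5 + 6)/6 = 30/6 = 5; σ²_Principal photography = ((6−4)/6)² = 0.111
te_Pickup shots = (1 + 4·2 + 3)/6 = 12/6 = 2; σ²_Pickup shots = ((3−1)/6)² = 0.111
te_Editing = (3 + 4·5 + 7)/6 = 30/6 = 5; σ²_Editing = ((7−3)/6)² = 0.444
te_Sound mix = (3 + 4·8 + 13)/6 = 48/6 = 8; σ²_Sound mix = ((13−3)/6)² = 2.778
te_Color grade = (3 + 4·7 + 11)/6 = 42/6 = 7; σ²_Color grade = ((11−3)/6)² = 1.778
te_VFX = (11 + 4·12 + 25)/6 = 84/6 = 14; σ²_VFX = ((25−11)/6)² = 5.444
te_Final cut = (9 + 4·11 + 19)/6 = 72/6 = 12; σ²_Final cut = ((19−9)/6)² = 2.778

Forward pass:
ES_Set construction = 0; EF_Set construction = 5
ES_Costume fitting = 0; EF_Costume fitting = 8
ES_Principal photography = 0; EF_Principal photography = 5
ES_Pickup shots = max(EF_Set construction=5, EF_Costume fitting=8) = 8; EF_Pickup shots = 8+2 = 10
ES_Editing = max(EF_Costume fitting=8, EF_Principal photography=5) = 8; EF_Editing = 8+5 = 13
ES_Sound mix = 10; EF_Sound mix = 10+8 = 18
ES_Color grade = 13; EF_Color grade = 13+7 = 20
ES_VFX = 10; EF_VFX = 10+14 = 24
ES_Final cut = max(EF_Editing=13, EF_Sound mix=18, EF_Color grade=20, EF_VFX=24) = 24; EF_Final cut = 24+12 = 36
Expected project duration μ = 36 weeks. Critical path: Costume fitting → Pickup shots → VFX → Final cut.

Variance along critical path = 4.000 + 0.111 + 5.444 + 2.778 = 12.333
σ = √12.333 = 3.512 weeks

3.51 weeks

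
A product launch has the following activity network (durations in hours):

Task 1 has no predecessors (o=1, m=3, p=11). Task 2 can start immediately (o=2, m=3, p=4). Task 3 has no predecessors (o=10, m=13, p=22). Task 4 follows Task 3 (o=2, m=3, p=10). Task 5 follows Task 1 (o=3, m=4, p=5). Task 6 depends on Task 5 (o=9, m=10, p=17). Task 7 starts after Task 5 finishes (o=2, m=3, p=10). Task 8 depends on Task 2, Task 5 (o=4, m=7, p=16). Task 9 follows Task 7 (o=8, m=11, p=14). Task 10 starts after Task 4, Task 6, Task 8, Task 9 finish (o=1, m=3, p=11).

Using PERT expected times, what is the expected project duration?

27 hours

te_Task 1 = (1 + 4·3 + 11)/6 = 24/6 = 4
te_Task 2 = (2 + 4·3 + 4)/6 = 18/6 = 3
te_Task 3 = (10 + 4·13 + 22)/6 = 84/6 = 14
te_Task 4 = (2 + 4·3 + 10)/6 = 24/6 = 4
te_Task 5 = (3 + 4·4 + 5)/6 = 24/6 = 4
te_Task 6 = (9 + 4·10 + 17)/6 = 66/6 = 11
te_Task 7 = (2 + 4·3 + 10)/6 = 24/6 = 4
te_Task 8 = (4 + 4·7 + 16)/6 = 48/6 = 8
te_Task 9 = (8 + 4·11 + 14)/6 = 66/6 = 11
te_Task 10 = (1 + 4·3 + 11)/6 = 24/6 = 4

Forward pass:
ES_Task 1 = 0; EF_Task 1 = 4
ES_Task 2 = 0; EF_Task 2 = 3
ES_Task 3 = 0; EF_Task 3 = 14
ES_Task 4 = 14; EF_Task 4 = 14+4 = 18
ES_Task 5 = 4; EF_Task 5 = 4+4 = 8
ES_Task 6 = 8; EF_Task 6 = 8+11 = 19
ES_Task 7 = 8; EF_Task 7 = 8+4 = 12
ES_Task 8 = max(EF_Task 2=3, EF_Task 5=8) = 8; EF_Task 8 = 8+8 = 16
ES_Task 9 = 12; EF_Task 9 = 12+11 = 23
ES_Task 10 = max(EF_Task 4=18, EF_Task 6=19, EF_Task 8=16, EF_Task 9=23) = 23; EF_Task 10 = 23+4 = 27
Expected project duration μ = 27 hours. Critical path: Task 1 → Task 5 → Task 7 → Task 9 → Task 10.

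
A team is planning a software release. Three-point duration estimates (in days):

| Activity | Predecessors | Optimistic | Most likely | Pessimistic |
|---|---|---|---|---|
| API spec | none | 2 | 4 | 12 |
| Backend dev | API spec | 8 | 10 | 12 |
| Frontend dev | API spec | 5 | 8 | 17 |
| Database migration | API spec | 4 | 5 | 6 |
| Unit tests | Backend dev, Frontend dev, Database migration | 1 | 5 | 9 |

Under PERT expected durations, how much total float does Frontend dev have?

1 days

te_API spec = (2 + 4·4 + 12)/6 = 30/6 = 5
te_Backend dev = (8 + 4·10 + 12)/6 = 60/6 = 10
te_Frontend dev = (5 + 4·8 + 17)/6 = 54/6 = 9
te_Database migration = (4 + 4·5 + 6)/6 = 30/6 = 5
te_Unit tests = (1 + 4·5 + 9)/6 = 30/6 = 5

Forward pass:
ES_API spec = 0; EF_API spec = 5
ES_Backend dev = 5; EF_Backend dev = 5+10 = 15
ES_Frontend dev = 5; EF_Frontend dev = 5+9 = 14
ES_Database migration = 5; EF_Database migration = 5+5 = 10
ES_Unit tests = max(EF_Backend dev=15, EF_Frontend dev=14, EF_Database migration=10) = 15; EF_Unit tests = 15+5 = 20
Expected project duration μ = 20 days. Critical path: API spec → Backend dev → Unit tests.

Backward pass:
LF_Unit tests = 20; LS_Unit tests = 20−5 = 15
LF_Database migration = LS_Unit tests = 15; LS_Database migration = 15−5 = 10
LF_Frontend dev = LS_Unit tests = 15; LS_Frontend dev = 15−9 = 6
LF_Backend dev = LS_Unit tests = 15; LS_Backend dev = 15−10 = 5
LF_API spec = min(LS_Backend dev=5, LS_Frontend dev=6, LS_Database migration=10) = 5; LS_API spec = 5−5 = 0
Slack_Frontend dev = LS_Frontend dev − ES_Frontend dev = 6 − 5 = 1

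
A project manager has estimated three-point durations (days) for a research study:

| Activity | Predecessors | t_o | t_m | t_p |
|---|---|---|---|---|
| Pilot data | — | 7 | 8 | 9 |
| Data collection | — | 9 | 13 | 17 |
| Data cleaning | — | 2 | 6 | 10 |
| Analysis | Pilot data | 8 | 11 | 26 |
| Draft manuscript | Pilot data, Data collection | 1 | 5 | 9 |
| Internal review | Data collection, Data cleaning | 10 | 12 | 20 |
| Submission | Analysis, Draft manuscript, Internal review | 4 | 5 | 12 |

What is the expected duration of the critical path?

32 days

te_Pilot data = (7 + 4·8 + 9)/6 = 48/6 = 8
te_Data collection = (9 + 4·13 + 17)/6 = 78/6 = 13
te_Data cleaning = (2 + 4·6 + 10)/6 = 36/6 = 6
te_Analysis = (8 + 4·11 + 26)/6 = 78/6 = 13
te_Draft manuscript = (1 + 4·5 + 9)/6 = 30/6 = 5
te_Internal review = (10 + 4·12 + 20)/6 = 78/6 = 13
te_Submission = (4 + 4·5 + 12)/6 = 36/6 = 6

Forward pass:
ES_Pilot data = 0; EF_Pilot data = 8
ES_Data collection = 0; EF_Data collection = 13
ES_Data cleaning = 0; EF_Data cleaning = 6
ES_Analysis = 8; EF_Analysis = 8+13 = 21
ES_Draft manuscript = max(EF_Pilot data=8, EF_Data collection=13) = 13; EF_Draft manuscript = 13+5 = 18
ES_Internal review = max(EF_Data collection=13, EF_Data cleaning=6) = 13; EF_Internal review = 13+13 = 26
ES_Submission = max(EF_Analysis=21, EF_Draft manuscript=18, EF_Internal review=26) = 26; EF_Submission = 26+6 = 32
Expected project duration μ = 32 days. Critical path: Data collection → Internal review → Submission.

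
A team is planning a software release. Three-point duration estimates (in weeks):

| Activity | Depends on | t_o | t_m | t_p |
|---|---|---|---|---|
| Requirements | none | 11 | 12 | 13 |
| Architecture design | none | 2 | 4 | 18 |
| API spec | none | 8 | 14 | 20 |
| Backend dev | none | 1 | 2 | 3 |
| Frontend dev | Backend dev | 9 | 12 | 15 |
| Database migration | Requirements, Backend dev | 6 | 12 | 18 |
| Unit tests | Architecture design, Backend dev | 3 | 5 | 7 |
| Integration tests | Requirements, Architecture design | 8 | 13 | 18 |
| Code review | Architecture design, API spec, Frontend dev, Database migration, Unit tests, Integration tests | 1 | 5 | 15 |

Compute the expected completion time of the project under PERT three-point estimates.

31 weeks

te_Requirements = (11 + 4·12 + 13)/6 = 72/6 = 12
te_Architecture design = (2 + 4·4 + 18)/6 = 36/6 = 6
te_API spec = (8 + 4·14 + 20)/6 = 84/6 = 14
te_Backend dev = (1 + 4·2 + 3)/6 = 12/6 = 2
te_Frontend dev = (9 + 4·12 + 15)/6 = 72/6 = 12
te_Database migration = (6 + 4·12 + 18)/6 = 72/6 = 12
te_Unit tests = (3 + 4·5 + 7)/6 = 30/6 = 5
te_Integration tests = (8 + 4·13 + 18)/6 = 78/6 = 13
te_Code review = (1 + 4·5 + 15)/6 = 36/6 = 6

Forward pass:
ES_Requirements = 0; EF_Requirements = 12
ES_Architecture design = 0; EF_Architecture design = 6
ES_API spec = 0; EF_API spec = 14
ES_Backend dev = 0; EF_Backend dev = 2
ES_Frontend dev = 2; EF_Frontend dev = 2+12 = 14
ES_Database migration = max(EF_Requirements=12, EF_Backend dev=2) = 12; EF_Database migration = 12+12 = 24
ES_Unit tests = max(EF_Architecture design=6, EF_Backend dev=2) = 6; EF_Unit tests = 6+5 = 11
ES_Integration tests = max(EF_Requirements=12, EF_Architecture design=6) = 12; EF_Integration tests = 12+13 = 25
ES_Code review = max(EF_Architecture design=6, EF_API spec=14, EF_Frontend dev=14, EF_Database migration=24, EF_Unit tests=11, EF_Integration tests=25) = 25; EF_Code review = 25+6 = 31
Expected project duration μ = 31 weeks. Critical path: Requirements → Integration tests → Code review.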